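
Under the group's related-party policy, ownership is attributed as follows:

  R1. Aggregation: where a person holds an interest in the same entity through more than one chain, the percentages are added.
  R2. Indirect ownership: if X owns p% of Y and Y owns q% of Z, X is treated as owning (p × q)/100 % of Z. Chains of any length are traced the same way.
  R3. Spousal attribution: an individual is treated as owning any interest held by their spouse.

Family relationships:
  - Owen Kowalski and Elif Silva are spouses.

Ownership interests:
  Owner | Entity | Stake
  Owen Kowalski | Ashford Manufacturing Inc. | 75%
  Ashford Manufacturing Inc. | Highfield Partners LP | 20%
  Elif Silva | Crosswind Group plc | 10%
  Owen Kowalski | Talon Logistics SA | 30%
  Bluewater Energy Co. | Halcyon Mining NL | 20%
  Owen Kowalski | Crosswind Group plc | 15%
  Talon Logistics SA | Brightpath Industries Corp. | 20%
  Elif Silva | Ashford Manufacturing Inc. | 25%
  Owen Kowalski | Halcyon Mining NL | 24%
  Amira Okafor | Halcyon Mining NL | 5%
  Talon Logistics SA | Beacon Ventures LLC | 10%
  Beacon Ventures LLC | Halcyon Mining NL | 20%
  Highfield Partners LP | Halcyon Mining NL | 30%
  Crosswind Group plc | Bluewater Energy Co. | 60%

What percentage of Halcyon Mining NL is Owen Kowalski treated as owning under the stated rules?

By spousal attribution (R3), Owen Kowalski is treated as also owning Elif Silva's interest in Ashford Manufacturing Inc, giving 75% + 25% = 100%.
By spousal attribution (R3), Owen Kowalski is treated as also owning Elif Silva's interest in Crosswind Group plc, giving 15% + 10% = 25%.
Chain via Ashford Manufacturing Inc. → Highfield Partners LP (R2): 100% × 20% × 30% = 6% of Halcyon Mining NL.
Chain via Crosswind Group plc → Bluewater Energy Co. (R2): 25% × 60% × 20% = 3% of Halcyon Mining NL.
Chain via Talon Logistics SA → Beacon Ventures LLC (R2): 30% × 10% × 20% = 0.6% of Halcyon Mining NL.
Direct interest in Halcyon Mining NL: 24%.
Aggregating (R1): 6% + 3% + 0.6% + 24% = 33.6%.

33.6%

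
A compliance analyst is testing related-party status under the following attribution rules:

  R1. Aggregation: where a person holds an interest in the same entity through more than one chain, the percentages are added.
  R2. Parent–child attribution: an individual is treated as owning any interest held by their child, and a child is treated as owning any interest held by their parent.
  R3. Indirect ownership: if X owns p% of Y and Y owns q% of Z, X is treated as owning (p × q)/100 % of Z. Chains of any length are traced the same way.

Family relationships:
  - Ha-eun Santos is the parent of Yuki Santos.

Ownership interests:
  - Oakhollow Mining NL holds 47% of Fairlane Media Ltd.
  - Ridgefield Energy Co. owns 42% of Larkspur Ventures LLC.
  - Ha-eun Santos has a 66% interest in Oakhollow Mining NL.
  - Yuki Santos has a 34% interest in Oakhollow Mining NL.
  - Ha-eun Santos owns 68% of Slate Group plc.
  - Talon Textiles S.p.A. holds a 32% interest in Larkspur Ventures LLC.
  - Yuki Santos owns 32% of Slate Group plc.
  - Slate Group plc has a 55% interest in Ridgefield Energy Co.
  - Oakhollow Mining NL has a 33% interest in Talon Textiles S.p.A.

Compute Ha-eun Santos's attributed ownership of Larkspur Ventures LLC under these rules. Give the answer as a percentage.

By parent–child attribution (R2), Ha-eun Santos is treated as also owning Yuki Santos's interest in Oakhollow Mining NL, giving 66% + 34% = 100%.
By parent–child attribution (R2), Ha-eun Santos is treated as also owning Yuki Santos's interest in Slate Group plc, giving 68% + 32% = 100%.
Chain via Oakhollow Mining NL → Talon Textiles S.p.A. (R3): 100% × 33% × 32% = 10.56% of Larkspur Ventures LLC.
Chain via Slate Group plc → Ridgefield Energy Co. (R3): 100% × 55% × 42% = 23.1% of Larkspur Ventures LLC.
Aggregating (R1): 10.56% + 23.1% = 33.66%.

33.66%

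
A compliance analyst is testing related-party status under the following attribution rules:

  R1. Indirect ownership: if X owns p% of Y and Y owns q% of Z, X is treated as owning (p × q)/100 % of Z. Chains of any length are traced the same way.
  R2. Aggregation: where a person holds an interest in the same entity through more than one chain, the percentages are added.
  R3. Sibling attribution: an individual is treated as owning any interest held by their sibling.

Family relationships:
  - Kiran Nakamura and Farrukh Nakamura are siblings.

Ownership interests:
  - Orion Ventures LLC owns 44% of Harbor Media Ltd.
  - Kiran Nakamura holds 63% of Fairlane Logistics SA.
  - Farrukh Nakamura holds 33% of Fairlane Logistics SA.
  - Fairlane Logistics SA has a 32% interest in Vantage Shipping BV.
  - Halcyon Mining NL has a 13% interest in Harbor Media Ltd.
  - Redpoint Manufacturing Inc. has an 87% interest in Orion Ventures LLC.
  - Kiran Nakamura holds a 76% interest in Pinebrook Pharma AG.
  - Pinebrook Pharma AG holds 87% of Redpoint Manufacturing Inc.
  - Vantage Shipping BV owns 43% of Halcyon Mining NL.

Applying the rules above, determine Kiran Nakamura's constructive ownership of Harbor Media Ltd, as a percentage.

By sibling attribution (R3), Kiran Nakamura is treated as also owning Farrukh Nakamura's interest in Fairlane Logistics SA, giving 63% + 33% = 96%.
Chain via Fairlane Logistics SA → Vantage Shipping BV → Halcyon Mining NL (R1): 96% × 32% × 43% × 13% = 1.717248% of Harbor Media Ltd.
Chain via Pinebrook Pharma AG → Redpoint Manufacturing Inc. → Orion Ventures LLC (R1): 76% × 87% × 87% × 44% = 25.310736% of Harbor Media Ltd.
Aggregating (R2): 1.717248% + 25.310736% = 27.027984%.

27.027984%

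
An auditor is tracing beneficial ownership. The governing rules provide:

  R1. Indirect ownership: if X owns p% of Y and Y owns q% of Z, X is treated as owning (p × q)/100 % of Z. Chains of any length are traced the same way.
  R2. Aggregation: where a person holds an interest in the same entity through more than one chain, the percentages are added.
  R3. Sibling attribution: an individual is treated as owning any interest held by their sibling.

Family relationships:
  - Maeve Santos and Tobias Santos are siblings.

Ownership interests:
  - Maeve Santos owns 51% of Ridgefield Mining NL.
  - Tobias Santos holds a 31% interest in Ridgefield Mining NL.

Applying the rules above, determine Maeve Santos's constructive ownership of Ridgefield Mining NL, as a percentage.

By sibling attribution (R3), Maeve Santos is treated as also owning Tobias Santos's interest in Ridgefield Mining NL, giving 51% + 31% = 82%.
Direct interest in Ridgefield Mining NL: 82%.

82%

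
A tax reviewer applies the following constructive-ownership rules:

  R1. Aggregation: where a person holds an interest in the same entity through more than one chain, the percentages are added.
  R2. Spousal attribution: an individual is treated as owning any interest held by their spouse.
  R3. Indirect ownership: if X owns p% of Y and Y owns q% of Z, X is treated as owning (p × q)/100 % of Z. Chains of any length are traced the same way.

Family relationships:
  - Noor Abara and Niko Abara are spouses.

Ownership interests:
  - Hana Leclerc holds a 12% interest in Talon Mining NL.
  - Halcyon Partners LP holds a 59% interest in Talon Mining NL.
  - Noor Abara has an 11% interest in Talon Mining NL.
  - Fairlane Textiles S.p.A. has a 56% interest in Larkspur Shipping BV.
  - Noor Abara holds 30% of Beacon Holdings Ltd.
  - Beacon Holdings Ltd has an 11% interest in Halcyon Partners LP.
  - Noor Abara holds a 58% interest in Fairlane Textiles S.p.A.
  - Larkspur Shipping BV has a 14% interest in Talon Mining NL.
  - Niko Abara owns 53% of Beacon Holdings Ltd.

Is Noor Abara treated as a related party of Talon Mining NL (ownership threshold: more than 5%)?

By spousal attribution (R2), Noor Abara is treated as also owning Niko Abara's interest in Beacon Holdings Ltd, giving 30% + 53% = 83%.
Chain via Beacon Holdings Ltd → Halcyon Partners LP (R3): 83% × 11% × 59% = 5.3867% of Talon Mining NL.
Chain via Fairlane Textiles S.p.A. → Larkspur Shipping BV (R3): 58% × 56% × 14% = 4.5472% of Talon Mining NL.
Direct interest in Talon Mining NL: 11%.
Aggregating (R1): 5.3867% + 4.5472% + 11% = 20.9339%.
20.9339% exceeds the 5% threshold, so Noor is a related party to Talon Mining NL.

Yes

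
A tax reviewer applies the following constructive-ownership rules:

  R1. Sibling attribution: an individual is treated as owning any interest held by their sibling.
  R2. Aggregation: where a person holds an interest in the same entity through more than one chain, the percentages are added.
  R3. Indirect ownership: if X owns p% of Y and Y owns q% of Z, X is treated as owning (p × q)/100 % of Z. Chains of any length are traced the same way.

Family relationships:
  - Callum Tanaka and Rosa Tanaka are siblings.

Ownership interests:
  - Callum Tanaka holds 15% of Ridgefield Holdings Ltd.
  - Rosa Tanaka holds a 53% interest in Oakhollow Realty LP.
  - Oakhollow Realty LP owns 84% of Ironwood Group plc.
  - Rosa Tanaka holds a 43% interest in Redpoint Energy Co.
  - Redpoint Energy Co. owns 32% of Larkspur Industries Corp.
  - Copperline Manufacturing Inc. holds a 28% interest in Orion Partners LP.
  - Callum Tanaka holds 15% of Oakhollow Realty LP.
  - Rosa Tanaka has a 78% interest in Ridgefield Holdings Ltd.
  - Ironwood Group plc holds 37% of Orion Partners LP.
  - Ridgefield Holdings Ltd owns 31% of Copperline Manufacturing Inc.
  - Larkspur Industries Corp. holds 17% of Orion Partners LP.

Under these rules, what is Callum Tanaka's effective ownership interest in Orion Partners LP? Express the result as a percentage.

31.546%

By sibling attribution (R1), Callum Tanaka is treated as also owning Rosa Tanaka's interest in Ridgefield Holdings Ltd, giving 15% + 78% = 93%.
By sibling attribution (R1), Callum Tanaka is treated as also owning Rosa Tanaka's interest in Oakhollow Realty LP, giving 15% + 53% = 68%.
By sibling attribution (R1), Callum Tanaka is treated as owning Rosa Tanaka's 43% interest in Redpoint Energy Co.
Chain via Ridgefield Holdings Ltd → Copperline Manufacturing Inc. (R3): 93% × 31% × 28% = 8.0724% of Orion Partners LP.
Chain via Oakhollow Realty LP → Ironwood Group plc (R3): 68% × 84% × 37% = 21.1344% of Orion Partners LP.
Chain via Redpoint Energy Co. → Larkspur Industries Corp. (R3): 43% × 32% × 17% = 2.3392% of Orion Partners LP.
Aggregating (R2): 8.0724% + 21.1344% + 2.3392% = 31.546%.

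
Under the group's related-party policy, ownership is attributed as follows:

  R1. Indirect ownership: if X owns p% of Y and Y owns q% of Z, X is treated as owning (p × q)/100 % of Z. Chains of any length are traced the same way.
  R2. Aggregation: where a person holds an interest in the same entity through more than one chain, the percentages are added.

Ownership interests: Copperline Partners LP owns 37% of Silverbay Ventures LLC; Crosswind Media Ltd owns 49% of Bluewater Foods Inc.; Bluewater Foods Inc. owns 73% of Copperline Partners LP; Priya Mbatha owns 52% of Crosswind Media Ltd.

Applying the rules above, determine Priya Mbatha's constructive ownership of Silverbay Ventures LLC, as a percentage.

6.882148%

Chain via Crosswind Media Ltd → Bluewater Foods Inc. → Copperline Partners LP (R1): 52% × 49% × 73% × 37% = 6.882148% of Silverbay Ventures LLC.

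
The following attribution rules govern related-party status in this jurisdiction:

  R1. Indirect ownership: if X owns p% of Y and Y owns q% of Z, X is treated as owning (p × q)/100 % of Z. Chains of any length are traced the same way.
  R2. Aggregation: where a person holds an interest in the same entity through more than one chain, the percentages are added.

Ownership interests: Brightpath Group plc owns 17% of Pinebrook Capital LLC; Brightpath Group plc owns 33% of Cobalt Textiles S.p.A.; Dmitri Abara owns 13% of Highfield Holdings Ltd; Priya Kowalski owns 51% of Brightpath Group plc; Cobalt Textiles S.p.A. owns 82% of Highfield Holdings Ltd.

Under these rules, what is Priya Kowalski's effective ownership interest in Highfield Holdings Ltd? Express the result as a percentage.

13.8006%

Chain via Brightpath Group plc → Cobalt Textiles S.p.A. (R1): 51% × 33% × 82% = 13.8006% of Highfield Holdings Ltd.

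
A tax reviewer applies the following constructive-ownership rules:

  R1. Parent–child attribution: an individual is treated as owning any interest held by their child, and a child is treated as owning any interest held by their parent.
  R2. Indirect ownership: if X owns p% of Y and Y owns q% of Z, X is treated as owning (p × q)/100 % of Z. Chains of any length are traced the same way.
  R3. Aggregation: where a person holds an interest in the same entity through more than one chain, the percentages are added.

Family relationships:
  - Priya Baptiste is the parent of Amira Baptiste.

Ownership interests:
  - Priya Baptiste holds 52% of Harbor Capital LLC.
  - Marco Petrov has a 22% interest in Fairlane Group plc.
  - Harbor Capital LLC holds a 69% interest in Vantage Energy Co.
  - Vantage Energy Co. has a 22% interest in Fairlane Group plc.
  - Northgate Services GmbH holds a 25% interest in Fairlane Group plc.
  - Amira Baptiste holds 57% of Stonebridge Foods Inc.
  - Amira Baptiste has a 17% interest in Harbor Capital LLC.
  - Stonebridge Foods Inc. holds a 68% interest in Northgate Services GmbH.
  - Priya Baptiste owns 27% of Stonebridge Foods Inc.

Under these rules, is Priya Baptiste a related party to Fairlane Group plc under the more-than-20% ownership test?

By parent–child attribution (R1), Priya Baptiste is treated as also owning Amira Baptiste's interest in Stonebridge Foods Inc, giving 27% + 57% = 84%.
By parent–child attribution (R1), Priya Baptiste is treated as also owning Amira Baptiste's interest in Harbor Capital LLC, giving 52% + 17% = 69%.
Chain via Stonebridge Foods Inc. → Northgate Services GmbH (R2): 84% × 68% × 25% = 14.28% of Fairlane Group plc.
Chain via Harbor Capital LLC → Vantage Energy Co. (R2): 69% × 69% × 22% = 10.4742% of Fairlane Group plc.
Aggregating (R3): 14.28% + 10.4742% = 24.7542%.
24.7542% exceeds the 20% threshold, so Priya is a related party to Fairlane Group plc.

Yes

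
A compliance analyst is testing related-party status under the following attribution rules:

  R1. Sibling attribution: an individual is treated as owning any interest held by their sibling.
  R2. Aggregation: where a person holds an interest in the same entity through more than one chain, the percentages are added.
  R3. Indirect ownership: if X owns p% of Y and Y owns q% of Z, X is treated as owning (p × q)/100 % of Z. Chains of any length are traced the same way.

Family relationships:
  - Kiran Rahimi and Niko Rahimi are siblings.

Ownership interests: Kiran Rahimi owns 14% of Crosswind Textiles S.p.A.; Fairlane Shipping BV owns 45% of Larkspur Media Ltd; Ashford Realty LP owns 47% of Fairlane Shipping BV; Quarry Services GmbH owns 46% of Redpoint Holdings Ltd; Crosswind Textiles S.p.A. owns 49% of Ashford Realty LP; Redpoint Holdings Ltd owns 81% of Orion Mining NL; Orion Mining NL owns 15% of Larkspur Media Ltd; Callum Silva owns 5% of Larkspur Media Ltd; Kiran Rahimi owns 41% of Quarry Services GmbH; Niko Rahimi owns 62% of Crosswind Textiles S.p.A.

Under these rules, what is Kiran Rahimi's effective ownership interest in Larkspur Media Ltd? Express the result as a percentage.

10.16775%

By sibling attribution (R1), Kiran Rahimi is treated as also owning Niko Rahimi's interest in Crosswind Textiles S.p.A, giving 14% + 62% = 76%.
Chain via Crosswind Textiles S.p.A. → Ashford Realty LP → Fairlane Shipping BV (R3): 76% × 49% × 47% × 45% = 7.87626% of Larkspur Media Ltd.
Chain via Quarry Services GmbH → Redpoint Holdings Ltd → Orion Mining NL (R3): 41% × 46% × 81% × 15% = 2.29149% of Larkspur Media Ltd.
Aggregating (R2): 7.87626% + 2.29149% = 10.16775%.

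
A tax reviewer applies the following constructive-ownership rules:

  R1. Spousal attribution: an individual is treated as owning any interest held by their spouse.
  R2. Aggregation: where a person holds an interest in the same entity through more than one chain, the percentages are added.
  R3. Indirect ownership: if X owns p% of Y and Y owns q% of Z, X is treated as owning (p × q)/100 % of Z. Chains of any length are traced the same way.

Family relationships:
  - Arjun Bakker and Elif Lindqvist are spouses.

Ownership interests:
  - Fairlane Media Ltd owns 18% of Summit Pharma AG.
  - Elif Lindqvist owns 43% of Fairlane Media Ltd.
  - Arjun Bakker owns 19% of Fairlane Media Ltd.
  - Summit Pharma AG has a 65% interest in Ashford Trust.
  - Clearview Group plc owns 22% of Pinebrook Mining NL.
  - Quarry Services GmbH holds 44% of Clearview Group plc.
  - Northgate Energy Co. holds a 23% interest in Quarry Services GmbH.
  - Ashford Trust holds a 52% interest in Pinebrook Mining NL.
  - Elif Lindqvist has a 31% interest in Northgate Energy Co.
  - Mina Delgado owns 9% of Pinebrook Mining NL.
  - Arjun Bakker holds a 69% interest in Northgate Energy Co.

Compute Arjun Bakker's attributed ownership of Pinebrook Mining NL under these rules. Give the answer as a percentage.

5.99848%

By spousal attribution (R1), Arjun Bakker is treated as also owning Elif Lindqvist's interest in Fairlane Media Ltd, giving 19% + 43% = 62%.
By spousal attribution (R1), Arjun Bakker is treated as also owning Elif Lindqvist's interest in Northgate Energy Co, giving 69% + 31% = 100%.
Chain via Fairlane Media Ltd → Summit Pharma AG → Ashford Trust (R3): 62% × 18% × 65% × 52% = 3.77208% of Pinebrook Mining NL.
Chain via Northgate Energy Co. → Quarry Services GmbH → Clearview Group plc (R3): 100% × 23% × 44% × 22% = 2.2264% of Pinebrook Mining NL.
Aggregating (R2): 3.77208% + 2.2264% = 5.99848%.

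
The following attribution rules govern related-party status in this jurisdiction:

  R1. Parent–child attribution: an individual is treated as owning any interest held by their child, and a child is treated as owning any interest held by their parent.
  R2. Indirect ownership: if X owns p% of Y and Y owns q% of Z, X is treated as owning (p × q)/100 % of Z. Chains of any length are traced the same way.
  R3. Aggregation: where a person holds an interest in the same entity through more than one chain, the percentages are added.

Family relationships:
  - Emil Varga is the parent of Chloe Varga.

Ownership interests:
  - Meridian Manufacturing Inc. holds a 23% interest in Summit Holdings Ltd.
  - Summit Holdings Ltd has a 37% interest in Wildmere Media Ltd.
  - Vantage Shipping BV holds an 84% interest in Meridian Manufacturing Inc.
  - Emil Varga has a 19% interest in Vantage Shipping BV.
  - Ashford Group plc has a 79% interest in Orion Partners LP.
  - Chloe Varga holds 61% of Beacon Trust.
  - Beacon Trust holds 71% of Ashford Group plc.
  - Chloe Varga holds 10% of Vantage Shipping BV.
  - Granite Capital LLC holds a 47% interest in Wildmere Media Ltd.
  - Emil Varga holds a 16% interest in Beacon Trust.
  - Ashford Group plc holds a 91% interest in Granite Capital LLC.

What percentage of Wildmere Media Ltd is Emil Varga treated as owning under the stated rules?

25.455395%

By parent–child attribution (R1), Emil Varga is treated as also owning Chloe Varga's interest in Beacon Trust, giving 16% + 61% = 77%.
By parent–child attribution (R1), Emil Varga is treated as also owning Chloe Varga's interest in Vantage Shipping BV, giving 19% + 10% = 29%.
Chain via Beacon Trust → Ashford Group plc → Granite Capital LLC (R2): 77% × 71% × 91% × 47% = 23.382359% of Wildmere Media Ltd.
Chain via Vantage Shipping BV → Meridian Manufacturing Inc. → Summit Holdings Ltd (R2): 29% × 84% × 23% × 37% = 2.073036% of Wildmere Media Ltd.
Aggregating (R3): 23.382359% + 2.073036% = 25.455395%.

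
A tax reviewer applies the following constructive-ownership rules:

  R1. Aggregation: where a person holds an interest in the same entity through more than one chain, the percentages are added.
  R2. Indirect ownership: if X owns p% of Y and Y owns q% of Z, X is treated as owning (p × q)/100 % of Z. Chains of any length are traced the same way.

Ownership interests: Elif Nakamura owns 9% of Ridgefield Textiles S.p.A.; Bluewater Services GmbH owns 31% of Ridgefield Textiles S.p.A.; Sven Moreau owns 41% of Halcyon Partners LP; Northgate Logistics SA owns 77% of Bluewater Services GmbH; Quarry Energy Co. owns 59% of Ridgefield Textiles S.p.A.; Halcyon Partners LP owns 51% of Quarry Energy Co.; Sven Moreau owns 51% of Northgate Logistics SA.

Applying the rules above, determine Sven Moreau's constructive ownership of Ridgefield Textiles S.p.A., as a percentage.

24.5106%

Chain via Northgate Logistics SA → Bluewater Services GmbH (R2): 51% × 77% × 31% = 12.1737% of Ridgefield Textiles S.p.A.
Chain via Halcyon Partners LP → Quarry Energy Co. (R2): 41% × 51% × 59% = 12.3369% of Ridgefield Textiles S.p.A.
Aggregating (R1): 12.1737% + 12.3369% = 24.5106%.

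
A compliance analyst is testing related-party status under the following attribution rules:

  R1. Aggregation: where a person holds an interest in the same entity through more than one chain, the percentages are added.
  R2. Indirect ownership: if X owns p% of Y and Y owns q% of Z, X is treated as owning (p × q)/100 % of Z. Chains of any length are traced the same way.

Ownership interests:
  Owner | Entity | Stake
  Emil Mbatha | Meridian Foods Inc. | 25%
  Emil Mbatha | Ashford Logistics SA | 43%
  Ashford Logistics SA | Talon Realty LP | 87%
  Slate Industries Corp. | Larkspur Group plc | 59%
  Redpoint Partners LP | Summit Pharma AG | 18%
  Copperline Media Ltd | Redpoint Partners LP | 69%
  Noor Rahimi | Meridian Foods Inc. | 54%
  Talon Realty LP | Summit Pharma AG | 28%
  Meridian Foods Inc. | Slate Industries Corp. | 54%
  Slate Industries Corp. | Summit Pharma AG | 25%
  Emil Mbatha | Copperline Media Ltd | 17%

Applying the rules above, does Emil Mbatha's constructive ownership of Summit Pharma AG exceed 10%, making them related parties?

Chain via Meridian Foods Inc. → Slate Industries Corp. (R2): 25% × 54% × 25% = 3.375% of Summit Pharma AG.
Chain via Copperline Media Ltd → Redpoint Partners LP (R2): 17% × 69% × 18% = 2.1114% of Summit Pharma AG.
Chain via Ashford Logistics SA → Talon Realty LP (R2): 43% × 87% × 28% = 10.4748% of Summit Pharma AG.
Aggregating (R1): 3.375% + 2.1114% + 10.4748% = 15.9612%.
15.9612% exceeds the 10% threshold, so Emil is a related party to Summit Pharma AG.

Yes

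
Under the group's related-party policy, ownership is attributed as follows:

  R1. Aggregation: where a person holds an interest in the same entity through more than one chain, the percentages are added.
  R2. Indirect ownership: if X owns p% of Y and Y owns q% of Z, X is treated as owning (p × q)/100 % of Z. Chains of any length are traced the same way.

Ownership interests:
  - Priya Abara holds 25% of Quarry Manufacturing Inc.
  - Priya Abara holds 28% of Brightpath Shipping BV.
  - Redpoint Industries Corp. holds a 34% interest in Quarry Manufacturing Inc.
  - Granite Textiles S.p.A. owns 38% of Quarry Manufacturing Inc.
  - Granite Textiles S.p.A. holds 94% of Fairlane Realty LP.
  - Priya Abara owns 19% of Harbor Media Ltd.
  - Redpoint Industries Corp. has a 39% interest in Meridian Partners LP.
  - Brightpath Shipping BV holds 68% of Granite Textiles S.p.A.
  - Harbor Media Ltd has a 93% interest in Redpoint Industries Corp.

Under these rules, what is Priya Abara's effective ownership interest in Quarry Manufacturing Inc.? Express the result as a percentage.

38.243%

Chain via Harbor Media Ltd → Redpoint Industries Corp. (R2): 19% × 93% × 34% = 6.0078% of Quarry Manufacturing Inc.
Chain via Brightpath Shipping BV → Granite Textiles S.p.A. (R2): 28% × 68% × 38% = 7.2352% of Quarry Manufacturing Inc.
Direct interest in Quarry Manufacturing Inc: 25%.
Aggregating (R1): 6.0078% + 7.2352% + 25% = 38.243%.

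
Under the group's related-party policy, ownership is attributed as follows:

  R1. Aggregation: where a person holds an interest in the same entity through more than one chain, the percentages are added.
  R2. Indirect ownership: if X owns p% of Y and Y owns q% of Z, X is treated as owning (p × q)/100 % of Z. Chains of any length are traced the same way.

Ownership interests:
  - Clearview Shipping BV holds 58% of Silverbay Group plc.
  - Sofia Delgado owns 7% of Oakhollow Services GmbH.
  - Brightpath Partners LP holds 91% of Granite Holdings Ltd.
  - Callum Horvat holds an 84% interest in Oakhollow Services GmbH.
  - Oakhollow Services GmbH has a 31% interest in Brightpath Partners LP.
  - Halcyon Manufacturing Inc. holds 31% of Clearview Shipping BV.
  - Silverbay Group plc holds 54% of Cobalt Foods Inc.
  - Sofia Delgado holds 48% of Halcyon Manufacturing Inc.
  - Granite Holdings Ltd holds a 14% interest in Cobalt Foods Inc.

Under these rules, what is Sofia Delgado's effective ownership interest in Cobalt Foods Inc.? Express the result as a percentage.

4.936874%

Chain via Oakhollow Services GmbH → Brightpath Partners LP → Granite Holdings Ltd (R2): 7% × 31% × 91% × 14% = 0.276458% of Cobalt Foods Inc.
Chain via Halcyon Manufacturing Inc. → Clearview Shipping BV → Silverbay Group plc (R2): 48% × 31% × 58% × 54% = 4.660416% of Cobalt Foods Inc.
Aggregating (R1): 0.276458% + 4.660416% = 4.936874%.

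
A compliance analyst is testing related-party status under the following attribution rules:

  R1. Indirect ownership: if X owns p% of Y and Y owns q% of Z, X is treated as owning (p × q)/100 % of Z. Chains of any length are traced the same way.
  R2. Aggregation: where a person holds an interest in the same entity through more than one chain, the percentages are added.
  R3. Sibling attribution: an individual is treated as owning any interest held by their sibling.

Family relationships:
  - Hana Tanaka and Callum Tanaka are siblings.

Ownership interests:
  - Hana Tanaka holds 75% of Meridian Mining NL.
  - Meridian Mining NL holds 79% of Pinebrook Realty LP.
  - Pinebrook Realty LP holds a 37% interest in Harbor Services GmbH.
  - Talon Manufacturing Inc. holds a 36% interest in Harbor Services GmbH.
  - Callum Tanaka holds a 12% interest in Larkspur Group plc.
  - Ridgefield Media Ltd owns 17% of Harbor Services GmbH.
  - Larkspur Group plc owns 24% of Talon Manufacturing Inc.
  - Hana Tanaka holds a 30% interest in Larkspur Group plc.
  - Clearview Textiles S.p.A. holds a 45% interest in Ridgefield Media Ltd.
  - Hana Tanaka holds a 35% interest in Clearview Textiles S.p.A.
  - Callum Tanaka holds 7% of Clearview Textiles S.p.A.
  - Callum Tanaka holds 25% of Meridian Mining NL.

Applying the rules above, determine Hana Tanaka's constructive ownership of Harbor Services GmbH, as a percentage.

By sibling attribution (R3), Hana Tanaka is treated as also owning Callum Tanaka's interest in Larkspur Group plc, giving 30% + 12% = 42%.
By sibling attribution (R3), Hana Tanaka is treated as also owning Callum Tanaka's interest in Clearview Textiles S.p.A, giving 35% + 7% = 42%.
By sibling attribution (R3), Hana Tanaka is treated as also owning Callum Tanaka's interest in Meridian Mining NL, giving 75% + 25% = 100%.
Chain via Larkspur Group plc → Talon Manufacturing Inc. (R1): 42% × 24% × 36% = 3.6288% of Harbor Services GmbH.
Chain via Clearview Textiles S.p.A. → Ridgefield Media Ltd (R1): 42% × 45% × 17% = 3.213% of Harbor Services GmbH.
Chain via Meridian Mining NL → Pinebrook Realty LP (R1): 100% × 79% × 37% = 29.23% of Harbor Services GmbH.
Aggregating (R2): 3.6288% + 3.213% + 29.23% = 36.0718%.

36.0718%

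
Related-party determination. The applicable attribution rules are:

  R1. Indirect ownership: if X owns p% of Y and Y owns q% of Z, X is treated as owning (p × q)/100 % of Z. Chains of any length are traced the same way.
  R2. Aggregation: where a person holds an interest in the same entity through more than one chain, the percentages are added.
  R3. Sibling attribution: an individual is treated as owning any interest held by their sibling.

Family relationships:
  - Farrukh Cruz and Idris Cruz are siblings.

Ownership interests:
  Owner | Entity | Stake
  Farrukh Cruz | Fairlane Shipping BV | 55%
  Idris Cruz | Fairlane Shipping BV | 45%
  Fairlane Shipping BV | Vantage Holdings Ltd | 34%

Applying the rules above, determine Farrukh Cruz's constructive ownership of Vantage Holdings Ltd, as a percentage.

By sibling attribution (R3), Farrukh Cruz is treated as also owning Idris Cruz's interest in Fairlane Shipping BV, giving 55% + 45% = 100%.
Chain via Fairlane Shipping BV (R1): 100% × 34% = 34% of Vantage Holdings Ltd.

34%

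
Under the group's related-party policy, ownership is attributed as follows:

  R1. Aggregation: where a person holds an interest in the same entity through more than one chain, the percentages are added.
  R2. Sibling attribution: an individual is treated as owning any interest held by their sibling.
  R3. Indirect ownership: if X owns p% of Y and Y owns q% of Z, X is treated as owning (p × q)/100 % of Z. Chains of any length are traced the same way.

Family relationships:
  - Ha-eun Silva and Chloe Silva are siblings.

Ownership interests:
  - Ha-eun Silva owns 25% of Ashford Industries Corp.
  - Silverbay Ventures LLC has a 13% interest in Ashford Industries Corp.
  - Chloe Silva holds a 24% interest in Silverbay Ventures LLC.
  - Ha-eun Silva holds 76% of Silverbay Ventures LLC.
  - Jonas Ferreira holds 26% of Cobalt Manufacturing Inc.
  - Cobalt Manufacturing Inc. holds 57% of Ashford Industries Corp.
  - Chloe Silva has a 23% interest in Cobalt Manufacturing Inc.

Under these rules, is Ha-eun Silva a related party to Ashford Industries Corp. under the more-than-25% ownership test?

Yes

By sibling attribution (R2), Ha-eun Silva is treated as also owning Chloe Silva's interest in Silverbay Ventures LLC, giving 76% + 24% = 100%.
By sibling attribution (R2), Ha-eun Silva is treated as owning Chloe Silva's 23% interest in Cobalt Manufacturing Inc.
Chain via Silverbay Ventures LLC (R3): 100% × 13% = 13% of Ashford Industries Corp.
Direct interest in Ashford Industries Corp: 25%.
Chain via Cobalt Manufacturing Inc. (R3): 23% × 57% = 13.11% of Ashford Industries Corp.
Aggregating (R1): 13% + 25% + 13.11% = 51.11%.
51.11% exceeds the 25% threshold, so Ha-eun is a related party to Ashford Industries Corp.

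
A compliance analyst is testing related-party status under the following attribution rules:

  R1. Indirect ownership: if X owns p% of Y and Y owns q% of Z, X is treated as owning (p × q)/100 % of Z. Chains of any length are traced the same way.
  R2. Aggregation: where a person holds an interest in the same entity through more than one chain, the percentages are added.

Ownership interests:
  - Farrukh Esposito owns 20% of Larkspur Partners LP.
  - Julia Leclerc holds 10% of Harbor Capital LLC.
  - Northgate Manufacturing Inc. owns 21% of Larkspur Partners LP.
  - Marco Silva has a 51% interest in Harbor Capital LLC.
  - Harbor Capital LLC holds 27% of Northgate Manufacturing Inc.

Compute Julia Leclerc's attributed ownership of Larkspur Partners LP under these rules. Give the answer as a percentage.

0.567%

Chain via Harbor Capital LLC → Northgate Manufacturing Inc. (R1): 10% × 27% × 21% = 0.567% of Larkspur Partners LP.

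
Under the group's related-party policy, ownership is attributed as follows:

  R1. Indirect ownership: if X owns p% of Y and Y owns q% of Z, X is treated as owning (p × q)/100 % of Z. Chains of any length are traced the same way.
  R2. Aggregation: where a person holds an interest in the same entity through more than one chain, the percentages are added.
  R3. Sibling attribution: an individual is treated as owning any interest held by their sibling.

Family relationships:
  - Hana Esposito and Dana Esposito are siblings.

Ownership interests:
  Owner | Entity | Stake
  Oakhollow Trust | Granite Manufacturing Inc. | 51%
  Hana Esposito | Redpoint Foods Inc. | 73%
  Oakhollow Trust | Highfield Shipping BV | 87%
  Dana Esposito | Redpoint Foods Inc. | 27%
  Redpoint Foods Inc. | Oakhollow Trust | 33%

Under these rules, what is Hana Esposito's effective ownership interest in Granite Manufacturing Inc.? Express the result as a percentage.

16.83%

By sibling attribution (R3), Hana Esposito is treated as also owning Dana Esposito's interest in Redpoint Foods Inc, giving 73% + 27% = 100%.
Chain via Redpoint Foods Inc. → Oakhollow Trust (R1): 100% × 33% × 51% = 16.83% of Granite Manufacturing Inc.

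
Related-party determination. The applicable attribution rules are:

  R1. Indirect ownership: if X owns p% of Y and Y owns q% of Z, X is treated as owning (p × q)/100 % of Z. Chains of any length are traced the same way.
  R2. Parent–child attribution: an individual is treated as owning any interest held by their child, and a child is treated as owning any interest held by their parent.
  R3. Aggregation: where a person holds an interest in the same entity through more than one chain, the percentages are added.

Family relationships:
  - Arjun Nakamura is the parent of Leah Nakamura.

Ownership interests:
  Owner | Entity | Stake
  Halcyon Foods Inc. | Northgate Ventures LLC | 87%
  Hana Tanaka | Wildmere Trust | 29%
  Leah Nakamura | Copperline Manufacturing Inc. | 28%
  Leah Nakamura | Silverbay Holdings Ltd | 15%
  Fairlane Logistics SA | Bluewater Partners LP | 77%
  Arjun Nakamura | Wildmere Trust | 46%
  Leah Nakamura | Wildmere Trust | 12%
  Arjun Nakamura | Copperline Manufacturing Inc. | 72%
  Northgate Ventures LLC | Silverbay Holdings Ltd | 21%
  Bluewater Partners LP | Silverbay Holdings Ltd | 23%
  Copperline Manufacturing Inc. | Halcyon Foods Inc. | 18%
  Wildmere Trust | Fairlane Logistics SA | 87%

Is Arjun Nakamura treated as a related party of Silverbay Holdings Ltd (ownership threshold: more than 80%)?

No

By parent–child attribution (R2), Arjun Nakamura is treated as also owning Leah Nakamura's interest in Wildmere Trust, giving 46% + 12% = 58%.
By parent–child attribution (R2), Arjun Nakamura is treated as also owning Leah Nakamura's interest in Copperline Manufacturing Inc, giving 72% + 28% = 100%.
By parent–child attribution (R2), Arjun Nakamura is treated as owning Leah Nakamura's 15% interest in Silverbay Holdings Ltd.
Chain via Wildmere Trust → Fairlane Logistics SA → Bluewater Partners LP (R1): 58% × 87% × 77% × 23% = 8.936466% of Silverbay Holdings Ltd.
Chain via Copperline Manufacturing Inc. → Halcyon Foods Inc. → Northgate Ventures LLC (R1): 100% × 18% × 87% × 21% = 3.2886% of Silverbay Holdings Ltd.
Direct interest in Silverbay Holdings Ltd: 15%.
Aggregating (R3): 8.936466% + 3.2886% + 15% = 27.225066%.
27.225066% does not exceed the 80% threshold, so Arjun is not a related party to Silverbay Holdings Ltd.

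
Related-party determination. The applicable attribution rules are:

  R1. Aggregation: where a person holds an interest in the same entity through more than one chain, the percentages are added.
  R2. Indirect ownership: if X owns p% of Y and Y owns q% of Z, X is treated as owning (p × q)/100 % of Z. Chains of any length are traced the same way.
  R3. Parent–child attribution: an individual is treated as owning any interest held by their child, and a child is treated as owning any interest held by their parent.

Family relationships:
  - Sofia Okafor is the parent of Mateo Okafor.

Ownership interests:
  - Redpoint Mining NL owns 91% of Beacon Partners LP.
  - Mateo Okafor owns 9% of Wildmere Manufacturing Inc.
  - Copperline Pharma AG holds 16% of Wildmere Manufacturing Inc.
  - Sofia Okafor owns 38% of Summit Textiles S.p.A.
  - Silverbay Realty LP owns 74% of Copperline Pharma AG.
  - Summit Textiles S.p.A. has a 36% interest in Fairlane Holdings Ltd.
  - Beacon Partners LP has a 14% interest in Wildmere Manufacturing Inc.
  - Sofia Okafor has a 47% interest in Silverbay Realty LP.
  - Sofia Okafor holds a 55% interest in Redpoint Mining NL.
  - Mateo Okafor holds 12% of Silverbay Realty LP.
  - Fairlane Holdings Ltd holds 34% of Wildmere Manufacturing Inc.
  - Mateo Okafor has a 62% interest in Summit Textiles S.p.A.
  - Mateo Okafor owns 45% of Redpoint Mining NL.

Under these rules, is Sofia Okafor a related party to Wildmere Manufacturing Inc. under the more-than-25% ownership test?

Yes

By parent–child attribution (R3), Sofia Okafor is treated as also owning Mateo Okafor's interest in Silverbay Realty LP, giving 47% + 12% = 59%.
By parent–child attribution (R3), Sofia Okafor is treated as also owning Mateo Okafor's interest in Summit Textiles S.p.A, giving 38% + 62% = 100%.
By parent–child attribution (R3), Sofia Okafor is treated as also owning Mateo Okafor's interest in Redpoint Mining NL, giving 55% + 45% = 100%.
By parent–child attribution (R3), Sofia Okafor is treated as owning Mateo Okafor's 9% interest in Wildmere Manufacturing Inc.
Chain via Silverbay Realty LP → Copperline Pharma AG (R2): 59% × 74% × 16% = 6.9856% of Wildmere Manufacturing Inc.
Chain via Summit Textiles S.p.A. → Fairlane Holdings Ltd (R2): 100% × 36% × 34% = 12.24% of Wildmere Manufacturing Inc.
Chain via Redpoint Mining NL → Beacon Partners LP (R2): 100% × 91% × 14% = 12.74% of Wildmere Manufacturing Inc.
Direct interest in Wildmere Manufacturing Inc: 9%.
Aggregating (R1): 6.9856% + 12.24% + 12.74% + 9% = 40.9656%.
40.9656% exceeds the 25% threshold, so Sofia is a related party to Wildmere Manufacturing Inc.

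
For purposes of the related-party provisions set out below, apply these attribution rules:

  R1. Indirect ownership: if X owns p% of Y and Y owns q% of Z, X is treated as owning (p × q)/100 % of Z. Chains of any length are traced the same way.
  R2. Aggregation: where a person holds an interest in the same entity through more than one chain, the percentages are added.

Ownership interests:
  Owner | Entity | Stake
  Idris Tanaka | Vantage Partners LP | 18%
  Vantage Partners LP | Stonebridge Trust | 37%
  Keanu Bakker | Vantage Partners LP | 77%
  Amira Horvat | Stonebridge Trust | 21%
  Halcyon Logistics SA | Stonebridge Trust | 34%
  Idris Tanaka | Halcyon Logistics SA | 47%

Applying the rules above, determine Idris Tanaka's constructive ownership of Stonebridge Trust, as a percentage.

22.64%

Chain via Vantage Partners LP (R1): 18% × 37% = 6.66% of Stonebridge Trust.
Chain via Halcyon Logistics SA (R1): 47% × 34% = 15.98% of Stonebridge Trust.
Aggregating (R2): 6.66% + 15.98% = 22.64%.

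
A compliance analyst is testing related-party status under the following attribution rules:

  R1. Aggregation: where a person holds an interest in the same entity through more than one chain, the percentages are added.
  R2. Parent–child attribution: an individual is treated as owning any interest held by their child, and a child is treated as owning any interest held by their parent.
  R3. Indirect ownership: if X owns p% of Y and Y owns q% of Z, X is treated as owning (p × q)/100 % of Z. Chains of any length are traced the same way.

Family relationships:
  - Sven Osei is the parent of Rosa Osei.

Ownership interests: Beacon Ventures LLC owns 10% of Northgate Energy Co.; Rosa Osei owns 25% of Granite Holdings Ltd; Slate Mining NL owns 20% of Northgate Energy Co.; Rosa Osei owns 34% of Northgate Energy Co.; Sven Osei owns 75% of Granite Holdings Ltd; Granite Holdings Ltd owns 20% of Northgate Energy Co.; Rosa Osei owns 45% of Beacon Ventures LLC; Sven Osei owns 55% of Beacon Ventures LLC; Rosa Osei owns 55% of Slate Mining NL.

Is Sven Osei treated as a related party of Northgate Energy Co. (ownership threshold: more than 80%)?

By parent–child attribution (R2), Sven Osei is treated as also owning Rosa Osei's interest in Granite Holdings Ltd, giving 75% + 25% = 100%.
By parent–child attribution (R2), Sven Osei is treated as also owning Rosa Osei's interest in Beacon Ventures LLC, giving 55% + 45% = 100%.
By parent–child attribution (R2), Sven Osei is treated as owning Rosa Osei's 55% interest in Slate Mining NL.
By parent–child attribution (R2), Sven Osei is treated as owning Rosa Osei's 34% interest in Northgate Energy Co.
Chain via Granite Holdings Ltd (R3): 100% × 20% = 20% of Northgate Energy Co.
Chain via Beacon Ventures LLC (R3): 100% × 10% = 10% of Northgate Energy Co.
Chain via Slate Mining NL (R3): 55% × 20% = 11% of Northgate Energy Co.
Direct interest in Northgate Energy Co: 34%.
Aggregating (R1): 20% + 10% + 11% + 34% = 75%.
75% does not exceed the 80% threshold, so Sven is not a related party to Northgate Energy Co.

No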